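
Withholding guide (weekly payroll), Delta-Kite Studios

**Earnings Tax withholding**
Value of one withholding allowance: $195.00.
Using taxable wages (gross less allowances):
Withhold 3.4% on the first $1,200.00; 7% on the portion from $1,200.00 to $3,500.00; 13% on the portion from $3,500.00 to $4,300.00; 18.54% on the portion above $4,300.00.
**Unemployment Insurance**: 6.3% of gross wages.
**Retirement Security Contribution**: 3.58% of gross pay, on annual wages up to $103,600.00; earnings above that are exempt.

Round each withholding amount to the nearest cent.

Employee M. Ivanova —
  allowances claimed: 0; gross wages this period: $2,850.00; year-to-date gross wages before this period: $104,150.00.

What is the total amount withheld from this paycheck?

Earnings Tax: taxable = $2,850.00
  $40.80 + 7% × ($2,850.00 − $1,200.00) = $40.80 + 7% × $1,650.00 = $156.30
Unemployment Insurance: 6.3% × $2,850.00 = $179.55
Retirement Security Contribution: YTD $104,150.00 ≥ cap $103,600.00 → $0.00
Total: $156.30 + $179.55 + $0.00 = $335.85

$335.85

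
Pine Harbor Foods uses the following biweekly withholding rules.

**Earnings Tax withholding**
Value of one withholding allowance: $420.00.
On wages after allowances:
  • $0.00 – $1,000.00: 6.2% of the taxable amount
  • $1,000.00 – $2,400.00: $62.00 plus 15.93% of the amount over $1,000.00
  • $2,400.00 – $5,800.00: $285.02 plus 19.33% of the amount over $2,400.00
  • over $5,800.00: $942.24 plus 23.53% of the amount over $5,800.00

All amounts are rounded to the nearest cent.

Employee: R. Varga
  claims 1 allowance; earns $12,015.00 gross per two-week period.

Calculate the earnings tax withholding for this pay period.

$2,305.80

Earnings Tax: taxable = $12,015.00 − 1×$420.00 = $11,595.00
  $942.24 + 23.53% × ($11,595.00 − $5,800.00) = $942.24 + 23.53% × $5,795.00 = $2,305.80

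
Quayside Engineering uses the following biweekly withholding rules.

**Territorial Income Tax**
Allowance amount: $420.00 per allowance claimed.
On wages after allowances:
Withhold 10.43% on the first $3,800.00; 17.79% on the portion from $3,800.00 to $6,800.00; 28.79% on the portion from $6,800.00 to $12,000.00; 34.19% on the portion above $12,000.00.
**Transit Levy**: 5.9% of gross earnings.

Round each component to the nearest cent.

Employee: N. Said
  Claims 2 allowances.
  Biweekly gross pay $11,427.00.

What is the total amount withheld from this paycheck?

$2,694.51

Territorial Income Tax: taxable = $11,427.00 − 2×$420.00 = $10,587.00
  $930.04 + 28.79% × ($10,587.00 − $6,800.00) = $930.04 + 28.79% × $3,787.00 = $2,020.32
Transit Levy: 5.9% × $11,427.00 = $674.19
Total: $2,020.32 + $674.19 = $2,694.51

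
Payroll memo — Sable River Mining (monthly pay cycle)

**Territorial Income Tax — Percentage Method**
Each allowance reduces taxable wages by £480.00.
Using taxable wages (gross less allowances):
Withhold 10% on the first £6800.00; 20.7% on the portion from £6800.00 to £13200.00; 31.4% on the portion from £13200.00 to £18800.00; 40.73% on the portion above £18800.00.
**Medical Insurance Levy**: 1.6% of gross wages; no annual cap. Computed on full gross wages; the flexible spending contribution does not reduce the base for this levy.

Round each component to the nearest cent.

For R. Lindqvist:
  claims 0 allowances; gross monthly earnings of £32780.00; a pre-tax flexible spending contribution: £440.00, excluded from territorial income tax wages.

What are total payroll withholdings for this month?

Territorial Income Tax: taxable = £32780.00 − £440.00 = £32340.00
  £3763.20 + 40.73% × (£32340.00 − £18800.00) = £3763.20 + 40.73% × £13540.00 = £9278.04
Medical Insurance Levy: 1.6% × £32780.00 = £524.48
Total: £9278.04 + £524.48 = £9802.52

£9802.52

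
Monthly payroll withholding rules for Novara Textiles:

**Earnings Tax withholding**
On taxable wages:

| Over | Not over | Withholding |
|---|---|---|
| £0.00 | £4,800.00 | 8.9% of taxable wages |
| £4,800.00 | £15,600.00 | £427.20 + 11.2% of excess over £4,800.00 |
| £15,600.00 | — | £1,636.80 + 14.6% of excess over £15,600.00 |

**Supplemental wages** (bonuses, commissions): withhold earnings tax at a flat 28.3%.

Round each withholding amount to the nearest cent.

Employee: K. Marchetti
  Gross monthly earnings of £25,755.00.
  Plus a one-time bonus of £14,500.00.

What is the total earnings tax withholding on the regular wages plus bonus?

Earnings Tax: taxable = £25,755.00
  £1,636.80 + 14.6% × (£25,755.00 − £15,600.00) = £1,636.80 + 14.6% × £10,155.00 = £3,119.43
Supplemental (28.3% flat on bonus): 28.3% × £14,500.00 = £4,103.50
Total earnings tax: £3,119.43 + £4,103.50 = £7,222.93

£7,222.93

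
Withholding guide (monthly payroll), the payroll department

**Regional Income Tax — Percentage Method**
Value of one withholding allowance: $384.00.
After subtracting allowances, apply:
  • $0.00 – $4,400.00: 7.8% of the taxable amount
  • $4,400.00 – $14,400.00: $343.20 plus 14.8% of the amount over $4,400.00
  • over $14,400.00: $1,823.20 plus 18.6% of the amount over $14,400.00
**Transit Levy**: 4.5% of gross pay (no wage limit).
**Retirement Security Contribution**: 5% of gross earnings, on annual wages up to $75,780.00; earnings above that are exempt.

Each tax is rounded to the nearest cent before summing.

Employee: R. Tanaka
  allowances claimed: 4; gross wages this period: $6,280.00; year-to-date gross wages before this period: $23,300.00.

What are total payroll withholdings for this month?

$990.71

Regional Income Tax: taxable = $6,280.00 − 4×$384.00 = $4,744.00
  $343.20 + 14.8% × ($4,744.00 − $4,400.00) = $343.20 + 14.8% × $344.00 = $394.11
Transit Levy: 4.5% × $6,280.00 = $282.60
Retirement Security Contribution: 5% × $6,280.00 = $314.00
Total: $394.11 + $282.60 + $314.00 = $990.71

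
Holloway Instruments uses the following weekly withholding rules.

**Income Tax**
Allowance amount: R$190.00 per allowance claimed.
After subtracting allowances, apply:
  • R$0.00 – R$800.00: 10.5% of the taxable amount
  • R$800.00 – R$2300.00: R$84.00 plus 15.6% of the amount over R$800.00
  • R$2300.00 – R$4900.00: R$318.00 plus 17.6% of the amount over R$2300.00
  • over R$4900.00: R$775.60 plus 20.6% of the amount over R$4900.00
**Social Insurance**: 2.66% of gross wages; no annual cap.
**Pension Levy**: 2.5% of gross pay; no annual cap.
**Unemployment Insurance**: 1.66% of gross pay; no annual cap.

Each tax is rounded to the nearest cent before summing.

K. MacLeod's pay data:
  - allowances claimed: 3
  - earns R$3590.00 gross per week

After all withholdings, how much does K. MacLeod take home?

R$2900.45

Income Tax: taxable = R$3590.00 − 3×R$190.00 = R$3020.00
  R$318.00 + 17.6% × (R$3020.00 − R$2300.00) = R$318.00 + 17.6% × R$720.00 = R$444.72
Social Insurance: 2.66% × R$3590.00 = R$95.49
Pension Levy: 2.5% × R$3590.00 = R$89.75
Unemployment Insurance: 1.66% × R$3590.00 = R$59.59
Total withheld: R$444.72 + R$95.49 + R$89.75 + R$59.59 = R$689.55
Net pay: R$3590.00 − R$689.55 = R$2900.45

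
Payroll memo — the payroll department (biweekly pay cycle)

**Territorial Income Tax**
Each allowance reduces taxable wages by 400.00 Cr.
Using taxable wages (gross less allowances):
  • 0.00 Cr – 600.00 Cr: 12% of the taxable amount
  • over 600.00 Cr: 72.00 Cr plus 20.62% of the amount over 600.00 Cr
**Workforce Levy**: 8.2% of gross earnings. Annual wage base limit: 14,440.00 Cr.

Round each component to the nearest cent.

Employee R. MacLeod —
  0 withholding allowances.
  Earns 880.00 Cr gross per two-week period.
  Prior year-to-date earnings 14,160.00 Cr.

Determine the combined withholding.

Territorial Income Tax: taxable = 880.00 Cr
  72.00 Cr + 20.62% × (880.00 Cr − 600.00 Cr) = 72.00 Cr + 20.62% × 280.00 Cr = 129.74 Cr
Workforce Levy: cap 14,440.00 Cr − YTD 14,160.00 Cr = 280.00 Cr subject; 8.2% × 280.00 Cr = 22.96 Cr
Total: 129.74 Cr + 22.96 Cr = 152.70 Cr

152.70 Cr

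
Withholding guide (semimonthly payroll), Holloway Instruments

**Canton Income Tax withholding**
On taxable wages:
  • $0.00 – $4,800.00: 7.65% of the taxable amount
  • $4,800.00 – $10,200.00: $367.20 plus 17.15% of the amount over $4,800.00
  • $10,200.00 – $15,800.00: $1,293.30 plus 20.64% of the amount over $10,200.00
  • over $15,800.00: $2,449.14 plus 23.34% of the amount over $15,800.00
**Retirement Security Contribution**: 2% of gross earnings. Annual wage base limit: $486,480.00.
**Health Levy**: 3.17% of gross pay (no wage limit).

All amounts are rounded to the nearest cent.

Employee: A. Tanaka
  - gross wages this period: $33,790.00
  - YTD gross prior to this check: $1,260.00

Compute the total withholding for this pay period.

$8,394.95

Canton Income Tax: taxable = $33,790.00
  $2,449.14 + 23.34% × ($33,790.00 − $15,800.00) = $2,449.14 + 23.34% × $17,990.00 = $6,648.01
Retirement Security Contribution: 2% × $33,790.00 = $675.80
Health Levy: 3.17% × $33,790.00 = $1,071.14
Total: $6,648.01 + $675.80 + $1,071.14 = $8,394.95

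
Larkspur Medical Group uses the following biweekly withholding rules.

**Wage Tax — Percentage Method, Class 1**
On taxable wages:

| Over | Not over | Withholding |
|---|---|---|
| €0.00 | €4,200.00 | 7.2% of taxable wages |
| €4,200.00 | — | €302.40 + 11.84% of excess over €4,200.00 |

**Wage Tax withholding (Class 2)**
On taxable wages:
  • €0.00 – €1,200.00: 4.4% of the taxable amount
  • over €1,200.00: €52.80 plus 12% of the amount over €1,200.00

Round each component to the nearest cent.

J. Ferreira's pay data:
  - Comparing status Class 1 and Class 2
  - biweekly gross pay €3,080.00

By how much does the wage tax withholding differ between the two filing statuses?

€56.64

Wage Tax (Class 1): taxable = €3,080.00
  7.2% × €3,080.00 = €221.76
Wage Tax (Class 2): taxable = €3,080.00
  €52.80 + 12% × (€3,080.00 − €1,200.00) = €52.80 + 12% × €1,880.00 = €278.40
Difference: |€221.76 − €278.40| = €56.64 (higher under Class 2)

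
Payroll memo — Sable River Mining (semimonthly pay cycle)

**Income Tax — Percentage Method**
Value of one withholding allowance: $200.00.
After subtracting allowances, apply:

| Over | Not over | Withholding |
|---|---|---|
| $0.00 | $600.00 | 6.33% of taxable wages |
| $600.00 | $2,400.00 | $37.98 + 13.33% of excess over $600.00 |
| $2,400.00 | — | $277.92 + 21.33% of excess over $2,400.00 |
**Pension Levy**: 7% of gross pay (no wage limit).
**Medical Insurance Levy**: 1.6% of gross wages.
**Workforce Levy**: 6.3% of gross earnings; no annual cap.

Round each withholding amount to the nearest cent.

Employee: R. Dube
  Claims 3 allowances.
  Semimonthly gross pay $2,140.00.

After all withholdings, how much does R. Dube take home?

$1,657.86

Income Tax: taxable = $2,140.00 − 3×$200.00 = $1,540.00
  $37.98 + 13.33% × ($1,540.00 − $600.00) = $37.98 + 13.33% × $940.00 = $163.28
Pension Levy: 7% × $2,140.00 = $149.80
Medical Insurance Levy: 1.6% × $2,140.00 = $34.24
Workforce Levy: 6.3% × $2,140.00 = $134.82
Total withheld: $163.28 + $149.80 + $34.24 + $134.82 = $482.14
Net pay: $2,140.00 − $482.14 = $1,657.86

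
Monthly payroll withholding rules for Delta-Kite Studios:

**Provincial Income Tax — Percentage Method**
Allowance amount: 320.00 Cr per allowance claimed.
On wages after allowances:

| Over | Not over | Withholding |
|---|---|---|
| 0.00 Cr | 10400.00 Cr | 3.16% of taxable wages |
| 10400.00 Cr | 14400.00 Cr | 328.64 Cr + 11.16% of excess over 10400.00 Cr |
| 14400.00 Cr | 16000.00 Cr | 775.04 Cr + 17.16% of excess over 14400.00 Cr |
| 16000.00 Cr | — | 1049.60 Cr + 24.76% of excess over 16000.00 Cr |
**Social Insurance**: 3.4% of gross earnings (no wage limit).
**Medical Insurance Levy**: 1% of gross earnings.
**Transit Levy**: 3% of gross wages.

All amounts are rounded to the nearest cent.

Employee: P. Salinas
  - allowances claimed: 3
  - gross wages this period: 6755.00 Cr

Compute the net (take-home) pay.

Provincial Income Tax: taxable = 6755.00 Cr − 3×320.00 Cr = 5795.00 Cr
  3.16% × 5795.00 Cr = 183.12 Cr
Social Insurance: 3.4% × 6755.00 Cr = 229.67 Cr
Medical Insurance Levy: 1% × 6755.00 Cr = 67.55 Cr
Transit Levy: 3% × 6755.00 Cr = 202.65 Cr
Total withheld: 183.12 Cr + 229.67 Cr + 67.55 Cr + 202.65 Cr = 682.99 Cr
Net pay: 6755.00 Cr − 682.99 Cr = 6072.01 Cr

6072.01 Cr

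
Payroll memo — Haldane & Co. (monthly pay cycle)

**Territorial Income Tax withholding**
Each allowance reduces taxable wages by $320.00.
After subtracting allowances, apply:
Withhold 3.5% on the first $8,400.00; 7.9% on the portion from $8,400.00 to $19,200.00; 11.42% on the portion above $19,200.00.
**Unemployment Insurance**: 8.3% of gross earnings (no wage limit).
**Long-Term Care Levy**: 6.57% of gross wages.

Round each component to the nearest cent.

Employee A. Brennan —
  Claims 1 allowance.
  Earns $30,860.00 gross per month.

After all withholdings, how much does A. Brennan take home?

Territorial Income Tax: taxable = $30,860.00 − 1×$320.00 = $30,540.00
  $1,147.20 + 11.42% × ($30,540.00 − $19,200.00) = $1,147.20 + 11.42% × $11,340.00 = $2,442.23
Unemployment Insurance: 8.3% × $30,860.00 = $2,561.38
Long-Term Care Levy: 6.57% × $30,860.00 = $2,027.50
Total withheld: $2,442.23 + $2,561.38 + $2,027.50 = $7,031.11
Net pay: $30,860.00 − $7,031.11 = $23,828.89

$23,828.89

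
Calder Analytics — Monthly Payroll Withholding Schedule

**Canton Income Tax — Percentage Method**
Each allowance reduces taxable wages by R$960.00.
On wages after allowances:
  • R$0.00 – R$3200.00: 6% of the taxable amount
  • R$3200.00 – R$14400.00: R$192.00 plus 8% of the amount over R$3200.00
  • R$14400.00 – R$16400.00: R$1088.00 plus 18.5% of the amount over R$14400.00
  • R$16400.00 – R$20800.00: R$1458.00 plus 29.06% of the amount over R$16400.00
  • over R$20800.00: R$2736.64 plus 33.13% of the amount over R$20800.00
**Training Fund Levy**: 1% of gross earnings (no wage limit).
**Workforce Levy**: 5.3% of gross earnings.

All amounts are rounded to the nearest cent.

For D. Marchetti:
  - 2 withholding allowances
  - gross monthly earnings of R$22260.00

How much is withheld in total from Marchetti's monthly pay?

R$4005.34

Canton Income Tax: taxable = R$22260.00 − 2×R$960.00 = R$20340.00
  R$1458.00 + 29.06% × (R$20340.00 − R$16400.00) = R$1458.00 + 29.06% × R$3940.00 = R$2602.96
Training Fund Levy: 1% × R$22260.00 = R$222.60
Workforce Levy: 5.3% × R$22260.00 = R$1179.78
Total: R$2602.96 + R$222.60 + R$1179.78 = R$4005.34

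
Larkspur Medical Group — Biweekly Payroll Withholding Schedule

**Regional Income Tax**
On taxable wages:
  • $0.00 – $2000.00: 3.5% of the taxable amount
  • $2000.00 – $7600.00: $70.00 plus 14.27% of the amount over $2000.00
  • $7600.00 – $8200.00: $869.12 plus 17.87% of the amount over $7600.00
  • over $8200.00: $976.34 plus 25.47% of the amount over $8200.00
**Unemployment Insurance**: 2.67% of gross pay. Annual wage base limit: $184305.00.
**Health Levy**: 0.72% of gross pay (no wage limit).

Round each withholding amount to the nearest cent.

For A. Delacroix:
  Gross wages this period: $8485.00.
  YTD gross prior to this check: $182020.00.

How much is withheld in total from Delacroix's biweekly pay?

$1171.03

Regional Income Tax: taxable = $8485.00
  $976.34 + 25.47% × ($8485.00 − $8200.00) = $976.34 + 25.47% × $285.00 = $1048.93
Unemployment Insurance: cap $184305.00 − YTD $182020.00 = $2285.00 subject; 2.67% × $2285.00 = $61.01
Health Levy: 0.72% × $8485.00 = $61.09
Total: $1048.93 + $61.01 + $61.09 = $1171.03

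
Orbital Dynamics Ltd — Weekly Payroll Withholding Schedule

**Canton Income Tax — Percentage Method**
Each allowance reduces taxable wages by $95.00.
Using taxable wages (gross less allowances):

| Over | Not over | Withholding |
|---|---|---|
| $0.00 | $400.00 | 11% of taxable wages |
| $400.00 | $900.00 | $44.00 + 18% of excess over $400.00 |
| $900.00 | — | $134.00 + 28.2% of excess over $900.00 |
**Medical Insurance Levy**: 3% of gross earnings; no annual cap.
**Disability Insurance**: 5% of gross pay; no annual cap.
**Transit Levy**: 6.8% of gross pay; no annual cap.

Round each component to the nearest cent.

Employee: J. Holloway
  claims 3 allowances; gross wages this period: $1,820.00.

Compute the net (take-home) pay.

$1,237.57

Canton Income Tax: taxable = $1,820.00 − 3×$95.00 = $1,535.00
  $134.00 + 28.2% × ($1,535.00 − $900.00) = $134.00 + 28.2% × $635.00 = $313.07
Medical Insurance Levy: 3% × $1,820.00 = $54.60
Disability Insurance: 5% × $1,820.00 = $91.00
Transit Levy: 6.8% × $1,820.00 = $123.76
Total withheld: $313.07 + $54.60 + $91.00 + $123.76 = $582.43
Net pay: $1,820.00 − $582.43 = $1,237.57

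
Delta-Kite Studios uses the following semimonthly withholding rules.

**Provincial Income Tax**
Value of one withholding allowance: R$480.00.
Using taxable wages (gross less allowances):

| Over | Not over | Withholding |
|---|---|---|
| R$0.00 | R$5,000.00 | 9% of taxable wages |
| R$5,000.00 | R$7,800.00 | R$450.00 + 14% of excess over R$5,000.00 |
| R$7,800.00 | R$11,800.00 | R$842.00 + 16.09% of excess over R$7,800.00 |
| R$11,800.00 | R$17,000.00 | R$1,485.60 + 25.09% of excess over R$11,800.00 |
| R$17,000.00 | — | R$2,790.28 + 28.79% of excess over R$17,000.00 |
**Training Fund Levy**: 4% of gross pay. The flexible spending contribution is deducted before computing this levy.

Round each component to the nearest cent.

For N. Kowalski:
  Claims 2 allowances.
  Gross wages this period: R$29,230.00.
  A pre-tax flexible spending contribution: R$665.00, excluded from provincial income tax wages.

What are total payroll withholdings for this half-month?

R$6,986.06

Provincial Income Tax: taxable = R$29,230.00 − R$665.00 − 2×R$480.00 = R$27,605.00
  R$2,790.28 + 28.79% × (R$27,605.00 − R$17,000.00) = R$2,790.28 + 28.79% × R$10,605.00 = R$5,843.46
Training Fund Levy: 4% × R$28,565.00 = R$1,142.60
Total: R$5,843.46 + R$1,142.60 = R$6,986.06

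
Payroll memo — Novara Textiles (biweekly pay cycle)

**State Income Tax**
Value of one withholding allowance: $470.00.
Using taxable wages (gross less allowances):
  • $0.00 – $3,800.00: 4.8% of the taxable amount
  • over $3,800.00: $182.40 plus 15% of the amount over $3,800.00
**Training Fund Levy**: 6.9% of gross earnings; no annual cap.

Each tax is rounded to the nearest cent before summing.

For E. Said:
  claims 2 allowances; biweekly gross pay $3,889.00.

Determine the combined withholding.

$409.89

State Income Tax: taxable = $3,889.00 − 2×$470.00 = $2,949.00
  4.8% × $2,949.00 = $141.55
Training Fund Levy: 6.9% × $3,889.00 = $268.34
Total: $141.55 + $268.34 = $409.89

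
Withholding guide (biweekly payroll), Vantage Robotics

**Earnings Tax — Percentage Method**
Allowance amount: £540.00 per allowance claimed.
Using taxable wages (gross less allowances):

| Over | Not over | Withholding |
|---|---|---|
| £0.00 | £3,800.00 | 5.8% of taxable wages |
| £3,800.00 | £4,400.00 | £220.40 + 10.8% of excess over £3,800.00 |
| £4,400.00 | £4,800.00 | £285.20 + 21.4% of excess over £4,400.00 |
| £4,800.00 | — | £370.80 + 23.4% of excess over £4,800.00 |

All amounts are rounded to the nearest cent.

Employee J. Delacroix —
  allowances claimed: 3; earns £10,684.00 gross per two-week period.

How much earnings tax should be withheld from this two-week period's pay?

£1,368.58

Earnings Tax: taxable = £10,684.00 − 3×£540.00 = £9,064.00
  £370.80 + 23.4% × (£9,064.00 − £4,800.00) = £370.80 + 23.4% × £4,264.00 = £1,368.58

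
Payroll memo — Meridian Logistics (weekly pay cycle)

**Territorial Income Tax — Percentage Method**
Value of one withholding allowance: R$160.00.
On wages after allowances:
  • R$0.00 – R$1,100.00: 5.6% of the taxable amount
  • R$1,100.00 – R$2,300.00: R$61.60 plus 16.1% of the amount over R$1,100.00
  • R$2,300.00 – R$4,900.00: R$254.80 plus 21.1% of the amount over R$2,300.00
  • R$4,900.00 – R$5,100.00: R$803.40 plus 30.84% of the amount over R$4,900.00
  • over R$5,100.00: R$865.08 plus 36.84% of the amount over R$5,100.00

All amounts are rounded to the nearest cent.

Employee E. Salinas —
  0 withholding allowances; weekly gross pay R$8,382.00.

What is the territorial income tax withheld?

Territorial Income Tax: taxable = R$8,382.00
  R$865.08 + 36.84% × (R$8,382.00 − R$5,100.00) = R$865.08 + 36.84% × R$3,282.00 = R$2,074.17

R$2,074.17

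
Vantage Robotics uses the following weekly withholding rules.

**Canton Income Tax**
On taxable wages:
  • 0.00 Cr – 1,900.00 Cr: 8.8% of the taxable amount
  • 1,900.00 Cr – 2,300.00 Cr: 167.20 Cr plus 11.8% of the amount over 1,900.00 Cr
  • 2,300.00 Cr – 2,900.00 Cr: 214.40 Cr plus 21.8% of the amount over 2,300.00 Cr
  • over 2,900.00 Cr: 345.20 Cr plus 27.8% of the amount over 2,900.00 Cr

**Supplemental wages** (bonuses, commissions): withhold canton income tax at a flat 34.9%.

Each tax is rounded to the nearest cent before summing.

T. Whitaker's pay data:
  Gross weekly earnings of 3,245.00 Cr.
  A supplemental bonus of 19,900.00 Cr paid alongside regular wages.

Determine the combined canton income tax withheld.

Canton Income Tax: taxable = 3,245.00 Cr
  345.20 Cr + 27.8% × (3,245.00 Cr − 2,900.00 Cr) = 345.20 Cr + 27.8% × 345.00 Cr = 441.11 Cr
Supplemental (34.9% flat on bonus): 34.9% × 19,900.00 Cr = 6,945.10 Cr
Total canton income tax: 441.11 Cr + 6,945.10 Cr = 7,386.21 Cr

7,386.21 Cr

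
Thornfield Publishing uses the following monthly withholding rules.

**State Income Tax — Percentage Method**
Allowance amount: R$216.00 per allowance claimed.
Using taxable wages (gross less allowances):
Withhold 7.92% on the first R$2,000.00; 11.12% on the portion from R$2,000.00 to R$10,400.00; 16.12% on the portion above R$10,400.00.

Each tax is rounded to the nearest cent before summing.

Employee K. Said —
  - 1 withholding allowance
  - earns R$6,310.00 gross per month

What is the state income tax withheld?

State Income Tax: taxable = R$6,310.00 − 1×R$216.00 = R$6,094.00
  R$158.40 + 11.12% × (R$6,094.00 − R$2,000.00) = R$158.40 + 11.12% × R$4,094.00 = R$613.65

R$613.65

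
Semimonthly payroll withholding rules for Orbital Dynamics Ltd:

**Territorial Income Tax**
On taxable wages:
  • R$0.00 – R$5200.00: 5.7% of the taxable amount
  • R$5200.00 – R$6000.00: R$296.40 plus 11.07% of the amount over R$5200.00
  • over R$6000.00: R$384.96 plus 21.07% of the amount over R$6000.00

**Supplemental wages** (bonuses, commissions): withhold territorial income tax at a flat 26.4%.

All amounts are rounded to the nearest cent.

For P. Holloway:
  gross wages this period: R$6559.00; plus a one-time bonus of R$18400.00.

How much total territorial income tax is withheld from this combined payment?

R$5360.34

Territorial Income Tax: taxable = R$6559.00
  R$384.96 + 21.07% × (R$6559.00 − R$6000.00) = R$384.96 + 21.07% × R$559.00 = R$502.74
Supplemental (26.4% flat on bonus): 26.4% × R$18400.00 = R$4857.60
Total territorial income tax: R$502.74 + R$4857.60 = R$5360.34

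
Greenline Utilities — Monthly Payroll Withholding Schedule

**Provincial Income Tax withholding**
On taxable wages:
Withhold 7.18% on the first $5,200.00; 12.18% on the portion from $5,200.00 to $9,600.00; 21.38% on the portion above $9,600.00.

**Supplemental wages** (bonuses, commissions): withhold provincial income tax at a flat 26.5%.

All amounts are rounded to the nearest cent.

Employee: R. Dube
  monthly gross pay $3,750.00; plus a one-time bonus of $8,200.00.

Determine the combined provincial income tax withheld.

$2,442.25

Provincial Income Tax: taxable = $3,750.00
  7.18% × $3,750.00 = $269.25
Supplemental (26.5% flat on bonus): 26.5% × $8,200.00 = $2,173.00
Total provincial income tax: $269.25 + $2,173.00 = $2,442.25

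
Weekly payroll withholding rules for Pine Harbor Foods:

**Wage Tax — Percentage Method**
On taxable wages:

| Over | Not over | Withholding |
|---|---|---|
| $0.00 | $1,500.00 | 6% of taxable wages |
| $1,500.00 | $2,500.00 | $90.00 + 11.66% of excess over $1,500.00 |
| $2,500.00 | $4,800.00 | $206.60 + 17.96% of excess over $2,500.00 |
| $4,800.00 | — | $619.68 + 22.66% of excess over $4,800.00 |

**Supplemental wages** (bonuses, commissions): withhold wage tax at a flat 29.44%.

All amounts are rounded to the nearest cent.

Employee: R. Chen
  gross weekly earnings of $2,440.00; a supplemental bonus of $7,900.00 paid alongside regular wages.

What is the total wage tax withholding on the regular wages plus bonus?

$2,525.36

Wage Tax: taxable = $2,440.00
  $90.00 + 11.66% × ($2,440.00 − $1,500.00) = $90.00 + 11.66% × $940.00 = $199.60
Supplemental (29.44% flat on bonus): 29.44% × $7,900.00 = $2,325.76
Total wage tax: $199.60 + $2,325.76 = $2,525.36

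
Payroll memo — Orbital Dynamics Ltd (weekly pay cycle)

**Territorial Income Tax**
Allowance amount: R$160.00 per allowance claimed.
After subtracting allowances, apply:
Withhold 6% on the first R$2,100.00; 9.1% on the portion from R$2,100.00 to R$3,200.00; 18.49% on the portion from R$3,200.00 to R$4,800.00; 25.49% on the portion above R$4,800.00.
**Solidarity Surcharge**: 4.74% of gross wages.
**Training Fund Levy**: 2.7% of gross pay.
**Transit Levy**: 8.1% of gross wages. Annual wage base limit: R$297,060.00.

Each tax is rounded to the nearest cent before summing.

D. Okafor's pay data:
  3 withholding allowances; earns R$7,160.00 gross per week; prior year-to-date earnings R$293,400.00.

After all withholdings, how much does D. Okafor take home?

Territorial Income Tax: taxable = R$7,160.00 − 3×R$160.00 = R$6,680.00
  R$521.94 + 25.49% × (R$6,680.00 − R$4,800.00) = R$521.94 + 25.49% × R$1,880.00 = R$1,001.15
Solidarity Surcharge: 4.74% × R$7,160.00 = R$339.38
Training Fund Levy: 2.7% × R$7,160.00 = R$193.32
Transit Levy: cap R$297,060.00 − YTD R$293,400.00 = R$3,660.00 subject; 8.1% × R$3,660.00 = R$296.46
Total withheld: R$1,001.15 + R$339.38 + R$193.32 + R$296.46 = R$1,830.31
Net pay: R$7,160.00 − R$1,830.31 = R$5,329.69

R$5,329.69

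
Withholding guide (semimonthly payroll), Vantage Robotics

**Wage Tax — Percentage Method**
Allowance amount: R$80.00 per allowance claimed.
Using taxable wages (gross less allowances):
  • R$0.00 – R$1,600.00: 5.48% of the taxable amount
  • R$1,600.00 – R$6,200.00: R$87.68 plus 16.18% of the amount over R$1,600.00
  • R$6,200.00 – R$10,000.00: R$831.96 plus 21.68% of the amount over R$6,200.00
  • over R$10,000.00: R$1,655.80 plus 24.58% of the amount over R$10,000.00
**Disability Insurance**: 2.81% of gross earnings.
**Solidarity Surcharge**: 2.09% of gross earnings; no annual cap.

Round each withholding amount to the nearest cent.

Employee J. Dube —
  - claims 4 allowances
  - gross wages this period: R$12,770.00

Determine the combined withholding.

Wage Tax: taxable = R$12,770.00 − 4×R$80.00 = R$12,450.00
  R$1,655.80 + 24.58% × (R$12,450.00 − R$10,000.00) = R$1,655.80 + 24.58% × R$2,450.00 = R$2,258.01
Disability Insurance: 2.81% × R$12,770.00 = R$358.84
Solidarity Surcharge: 2.09% × R$12,770.00 = R$266.89
Total: R$2,258.01 + R$358.84 + R$266.89 = R$2,883.74

R$2,883.74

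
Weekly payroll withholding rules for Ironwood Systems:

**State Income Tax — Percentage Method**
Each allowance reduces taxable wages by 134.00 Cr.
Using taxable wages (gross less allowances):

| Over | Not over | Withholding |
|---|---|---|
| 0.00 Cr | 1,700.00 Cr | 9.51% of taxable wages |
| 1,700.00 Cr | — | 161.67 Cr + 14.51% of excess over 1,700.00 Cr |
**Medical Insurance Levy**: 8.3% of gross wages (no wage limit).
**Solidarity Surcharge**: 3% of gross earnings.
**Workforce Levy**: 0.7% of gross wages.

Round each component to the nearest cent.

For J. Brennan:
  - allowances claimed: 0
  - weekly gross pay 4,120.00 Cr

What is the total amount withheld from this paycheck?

1,007.21 Cr

State Income Tax: taxable = 4,120.00 Cr
  161.67 Cr + 14.51% × (4,120.00 Cr − 1,700.00 Cr) = 161.67 Cr + 14.51% × 2,420.00 Cr = 512.81 Cr
Medical Insurance Levy: 8.3% × 4,120.00 Cr = 341.96 Cr
Solidarity Surcharge: 3% × 4,120.00 Cr = 123.60 Cr
Workforce Levy: 0.7% × 4,120.00 Cr = 28.84 Cr
Total: 512.81 Cr + 341.96 Cr + 123.60 Cr + 28.84 Cr = 1,007.21 Cr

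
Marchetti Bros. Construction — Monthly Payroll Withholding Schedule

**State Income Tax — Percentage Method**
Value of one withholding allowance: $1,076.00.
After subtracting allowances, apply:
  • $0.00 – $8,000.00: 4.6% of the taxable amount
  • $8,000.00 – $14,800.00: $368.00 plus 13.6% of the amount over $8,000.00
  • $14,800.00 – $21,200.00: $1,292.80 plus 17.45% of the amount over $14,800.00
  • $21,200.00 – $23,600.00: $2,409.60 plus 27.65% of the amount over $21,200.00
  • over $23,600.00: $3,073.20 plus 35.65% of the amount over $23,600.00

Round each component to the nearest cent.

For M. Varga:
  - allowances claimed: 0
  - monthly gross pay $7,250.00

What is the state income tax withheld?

$333.50

State Income Tax: taxable = $7,250.00
  4.6% × $7,250.00 = $333.50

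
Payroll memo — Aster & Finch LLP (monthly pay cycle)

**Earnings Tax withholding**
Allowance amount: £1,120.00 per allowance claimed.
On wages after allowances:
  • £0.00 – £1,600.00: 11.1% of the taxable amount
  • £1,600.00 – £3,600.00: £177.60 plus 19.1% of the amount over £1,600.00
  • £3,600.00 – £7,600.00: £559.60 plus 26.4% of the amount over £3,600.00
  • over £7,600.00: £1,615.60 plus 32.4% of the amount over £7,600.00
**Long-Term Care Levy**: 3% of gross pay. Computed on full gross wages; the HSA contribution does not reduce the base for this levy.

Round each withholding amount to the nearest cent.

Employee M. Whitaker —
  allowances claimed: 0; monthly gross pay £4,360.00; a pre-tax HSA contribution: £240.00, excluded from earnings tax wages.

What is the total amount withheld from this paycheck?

£827.68

Earnings Tax: taxable = £4,360.00 − £240.00 = £4,120.00
  £559.60 + 26.4% × (£4,120.00 − £3,600.00) = £559.60 + 26.4% × £520.00 = £696.88
Long-Term Care Levy: 3% × £4,360.00 = £130.80
Total: £696.88 + £130.80 = £827.68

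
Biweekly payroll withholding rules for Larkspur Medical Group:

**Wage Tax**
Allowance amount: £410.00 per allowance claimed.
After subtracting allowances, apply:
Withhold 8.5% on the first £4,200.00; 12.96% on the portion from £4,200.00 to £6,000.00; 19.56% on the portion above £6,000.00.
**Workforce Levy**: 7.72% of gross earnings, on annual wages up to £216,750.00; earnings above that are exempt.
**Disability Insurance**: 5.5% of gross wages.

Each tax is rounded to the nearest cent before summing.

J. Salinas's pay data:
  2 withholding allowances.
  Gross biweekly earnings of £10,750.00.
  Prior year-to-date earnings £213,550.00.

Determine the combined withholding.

Wage Tax: taxable = £10,750.00 − 2×£410.00 = £9,930.00
  £590.28 + 19.56% × (£9,930.00 − £6,000.00) = £590.28 + 19.56% × £3,930.00 = £1,358.99
Workforce Levy: cap £216,750.00 − YTD £213,550.00 = £3,200.00 subject; 7.72% × £3,200.00 = £247.04
Disability Insurance: 5.5% × £10,750.00 = £591.25
Total: £1,358.99 + £247.04 + £591.25 = £2,197.28

£2,197.28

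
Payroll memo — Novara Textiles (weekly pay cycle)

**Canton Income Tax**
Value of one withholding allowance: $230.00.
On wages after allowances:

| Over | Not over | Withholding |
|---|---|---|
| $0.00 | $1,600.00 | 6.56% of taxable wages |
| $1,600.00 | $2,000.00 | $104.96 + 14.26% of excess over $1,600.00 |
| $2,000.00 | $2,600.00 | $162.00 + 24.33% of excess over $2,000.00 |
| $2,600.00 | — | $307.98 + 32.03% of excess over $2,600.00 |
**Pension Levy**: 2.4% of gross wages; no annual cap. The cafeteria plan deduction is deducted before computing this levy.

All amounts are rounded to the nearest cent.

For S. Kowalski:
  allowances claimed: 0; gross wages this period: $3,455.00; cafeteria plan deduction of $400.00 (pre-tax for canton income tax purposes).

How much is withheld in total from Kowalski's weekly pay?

Canton Income Tax: taxable = $3,455.00 − $400.00 = $3,055.00
  $307.98 + 32.03% × ($3,055.00 − $2,600.00) = $307.98 + 32.03% × $455.00 = $453.72
Pension Levy: 2.4% × $3,055.00 = $73.32
Total: $453.72 + $73.32 = $527.04

$527.04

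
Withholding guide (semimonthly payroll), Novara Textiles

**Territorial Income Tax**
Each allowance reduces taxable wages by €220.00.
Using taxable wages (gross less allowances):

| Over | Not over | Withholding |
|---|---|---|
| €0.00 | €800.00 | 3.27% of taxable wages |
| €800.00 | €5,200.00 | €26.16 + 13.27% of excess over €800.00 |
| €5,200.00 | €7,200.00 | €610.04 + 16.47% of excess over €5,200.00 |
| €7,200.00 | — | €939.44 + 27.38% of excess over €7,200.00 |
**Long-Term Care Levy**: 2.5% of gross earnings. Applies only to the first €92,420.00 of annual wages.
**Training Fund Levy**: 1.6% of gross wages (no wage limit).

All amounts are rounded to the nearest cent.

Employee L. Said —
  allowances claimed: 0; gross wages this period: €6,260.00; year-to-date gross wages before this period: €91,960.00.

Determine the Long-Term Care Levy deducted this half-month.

Long-Term Care Levy: cap €92,420.00 − YTD €91,960.00 = €460.00 subject; 2.5% × €460.00 = €11.50

€11.50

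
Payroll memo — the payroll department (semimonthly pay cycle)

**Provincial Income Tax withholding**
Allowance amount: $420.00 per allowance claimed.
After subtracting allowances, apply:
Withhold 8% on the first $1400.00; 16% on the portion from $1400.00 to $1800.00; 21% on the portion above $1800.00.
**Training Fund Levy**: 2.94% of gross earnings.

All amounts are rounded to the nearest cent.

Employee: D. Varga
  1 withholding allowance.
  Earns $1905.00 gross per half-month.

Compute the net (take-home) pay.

$1723.39

Provincial Income Tax: taxable = $1905.00 − 1×$420.00 = $1485.00
  $112.00 + 16% × ($1485.00 − $1400.00) = $112.00 + 16% × $85.00 = $125.60
Training Fund Levy: 2.94% × $1905.00 = $56.01
Total withheld: $125.60 + $56.01 = $181.61
Net pay: $1905.00 − $181.61 = $1723.39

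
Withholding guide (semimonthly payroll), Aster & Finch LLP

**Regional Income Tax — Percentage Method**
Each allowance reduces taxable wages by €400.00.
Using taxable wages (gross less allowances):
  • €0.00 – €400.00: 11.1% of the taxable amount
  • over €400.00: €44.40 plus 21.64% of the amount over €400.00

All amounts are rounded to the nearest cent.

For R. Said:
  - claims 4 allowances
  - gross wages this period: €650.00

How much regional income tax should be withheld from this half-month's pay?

€0.00

Regional Income Tax: taxable = €650.00 − 4×€400.00 = €-950.00
  Taxable ≤ 0 → €0.00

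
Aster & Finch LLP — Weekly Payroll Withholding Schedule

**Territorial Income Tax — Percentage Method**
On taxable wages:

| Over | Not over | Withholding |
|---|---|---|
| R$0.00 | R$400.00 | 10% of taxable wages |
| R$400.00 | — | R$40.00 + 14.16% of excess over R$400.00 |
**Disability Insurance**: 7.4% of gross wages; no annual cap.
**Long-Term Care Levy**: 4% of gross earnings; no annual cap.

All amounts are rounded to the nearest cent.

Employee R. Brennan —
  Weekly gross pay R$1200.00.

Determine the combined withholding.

R$290.08

Territorial Income Tax: taxable = R$1200.00
  R$40.00 + 14.16% × (R$1200.00 − R$400.00) = R$40.00 + 14.16% × R$800.00 = R$153.28
Disability Insurance: 7.4% × R$1200.00 = R$88.80
Long-Term Care Levy: 4% × R$1200.00 = R$48.00
Total: R$153.28 + R$88.80 + R$48.00 = R$290.08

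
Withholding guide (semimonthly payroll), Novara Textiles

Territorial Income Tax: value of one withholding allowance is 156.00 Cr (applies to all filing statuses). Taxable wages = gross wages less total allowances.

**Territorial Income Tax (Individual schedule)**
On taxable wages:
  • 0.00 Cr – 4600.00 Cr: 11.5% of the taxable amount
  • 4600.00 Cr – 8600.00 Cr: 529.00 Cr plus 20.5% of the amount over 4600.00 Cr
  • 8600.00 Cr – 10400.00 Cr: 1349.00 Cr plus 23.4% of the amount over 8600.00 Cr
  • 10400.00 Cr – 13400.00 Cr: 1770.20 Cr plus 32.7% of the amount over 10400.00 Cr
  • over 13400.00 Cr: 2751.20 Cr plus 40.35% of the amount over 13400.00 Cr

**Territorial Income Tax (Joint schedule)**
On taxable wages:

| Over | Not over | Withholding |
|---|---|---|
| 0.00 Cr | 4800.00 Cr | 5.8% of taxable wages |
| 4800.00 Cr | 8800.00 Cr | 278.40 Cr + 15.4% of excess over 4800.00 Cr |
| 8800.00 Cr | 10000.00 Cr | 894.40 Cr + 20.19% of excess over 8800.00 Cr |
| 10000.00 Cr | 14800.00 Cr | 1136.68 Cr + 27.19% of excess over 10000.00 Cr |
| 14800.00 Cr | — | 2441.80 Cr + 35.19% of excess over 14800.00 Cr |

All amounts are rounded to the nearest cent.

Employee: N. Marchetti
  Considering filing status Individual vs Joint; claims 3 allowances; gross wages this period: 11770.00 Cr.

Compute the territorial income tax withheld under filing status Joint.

Territorial Income Tax (Joint): taxable = 11770.00 Cr − 3×156.00 Cr = 11302.00 Cr
  1136.68 Cr + 27.19% × (11302.00 Cr − 10000.00 Cr) = 1136.68 Cr + 27.19% × 1302.00 Cr = 1490.69 Cr

1490.69 Cr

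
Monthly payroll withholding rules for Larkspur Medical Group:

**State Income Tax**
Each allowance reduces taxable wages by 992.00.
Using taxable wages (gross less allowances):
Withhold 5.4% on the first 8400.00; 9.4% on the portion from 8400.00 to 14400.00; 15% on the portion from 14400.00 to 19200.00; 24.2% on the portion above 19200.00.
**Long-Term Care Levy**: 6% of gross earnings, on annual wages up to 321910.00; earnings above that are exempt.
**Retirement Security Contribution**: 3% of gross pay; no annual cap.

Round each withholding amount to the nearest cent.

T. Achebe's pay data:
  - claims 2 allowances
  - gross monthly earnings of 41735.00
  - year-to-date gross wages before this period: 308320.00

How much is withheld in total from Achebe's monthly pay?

State Income Tax: taxable = 41735.00 − 2×992.00 = 39751.00
  1737.60 + 24.2% × (39751.00 − 19200.00) = 1737.60 + 24.2% × 20551.00 = 6710.94
Long-Term Care Levy: cap 321910.00 − YTD 308320.00 = 13590.00 subject; 6% × 13590.00 = 815.40
Retirement Security Contribution: 3% × 41735.00 = 1252.05
Total: 6710.94 + 815.40 + 1252.05 = 8778.39

8778.39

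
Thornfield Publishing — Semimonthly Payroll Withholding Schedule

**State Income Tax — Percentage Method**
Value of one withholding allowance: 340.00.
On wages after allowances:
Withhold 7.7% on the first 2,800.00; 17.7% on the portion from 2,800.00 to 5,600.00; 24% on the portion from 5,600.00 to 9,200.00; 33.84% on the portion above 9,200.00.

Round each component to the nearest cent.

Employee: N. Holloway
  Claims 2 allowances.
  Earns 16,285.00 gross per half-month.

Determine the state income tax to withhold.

3,742.65

State Income Tax: taxable = 16,285.00 − 2×340.00 = 15,605.00
  1,575.20 + 33.84% × (15,605.00 − 9,200.00) = 1,575.20 + 33.84% × 6,405.00 = 3,742.65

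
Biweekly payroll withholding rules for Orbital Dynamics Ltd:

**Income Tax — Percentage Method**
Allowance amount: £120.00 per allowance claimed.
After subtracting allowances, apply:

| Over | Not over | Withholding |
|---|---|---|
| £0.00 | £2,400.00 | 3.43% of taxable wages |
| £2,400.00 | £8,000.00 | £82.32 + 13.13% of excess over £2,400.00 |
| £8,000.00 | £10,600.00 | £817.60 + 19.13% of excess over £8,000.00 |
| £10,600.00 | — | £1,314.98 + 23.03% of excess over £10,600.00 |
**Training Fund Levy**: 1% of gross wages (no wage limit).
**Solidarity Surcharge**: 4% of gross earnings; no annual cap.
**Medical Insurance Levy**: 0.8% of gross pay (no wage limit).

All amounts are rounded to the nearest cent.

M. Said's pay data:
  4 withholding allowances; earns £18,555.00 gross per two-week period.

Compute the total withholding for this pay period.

Income Tax: taxable = £18,555.00 − 4×£120.00 = £18,075.00
  £1,314.98 + 23.03% × (£18,075.00 − £10,600.00) = £1,314.98 + 23.03% × £7,475.00 = £3,036.47
Training Fund Levy: 1% × £18,555.00 = £185.55
Solidarity Surcharge: 4% × £18,555.00 = £742.20
Medical Insurance Levy: 0.8% × £18,555.00 = £148.44
Total: £3,036.47 + £185.55 + £742.20 + £148.44 = £4,112.66

£4,112.66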